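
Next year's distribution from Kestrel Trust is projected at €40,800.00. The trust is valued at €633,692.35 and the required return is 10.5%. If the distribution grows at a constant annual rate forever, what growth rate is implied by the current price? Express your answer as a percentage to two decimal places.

P = D₁/(r−g) ⇒ g = r − D₁/P = 0.105 − €40,800.00/€633,692.35 = 0.040615

4.06%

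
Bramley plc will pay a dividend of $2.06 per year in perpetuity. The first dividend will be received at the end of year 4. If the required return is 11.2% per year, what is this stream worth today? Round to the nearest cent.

Value at end of year 3: C / r = $2.06 / 0.112 = $18.3929
Discount to today: PV = $18.3929 / (1 + 0.112)^3 = $18.3929 / 1.375037 = $13.38

$13.38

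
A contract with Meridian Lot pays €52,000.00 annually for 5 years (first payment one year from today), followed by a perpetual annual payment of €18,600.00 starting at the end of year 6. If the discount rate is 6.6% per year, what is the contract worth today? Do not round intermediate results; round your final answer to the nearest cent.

€420244.08

PV of 5-year annuity: €52,000.00 × [1 − (1+0.066)^−5] / 0.066 = 215513.37174
Perpetuity value at year 5: €18,600.00 / 0.066 = 281818.18182
PV of perpetuity: 281818.18182 / (1+0.066)^5 = 204730.70654
Total PV = 215513.37174 + 204730.70654 = 420244.07828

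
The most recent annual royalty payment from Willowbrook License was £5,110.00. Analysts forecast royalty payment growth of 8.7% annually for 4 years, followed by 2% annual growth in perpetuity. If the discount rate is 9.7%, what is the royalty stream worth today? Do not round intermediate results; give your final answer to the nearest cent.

£85234.65

D_1 = 5554.57000
D_2 = 6037.81759
D_3 = 6563.10772
D_4 = 7134.09809
Terminal value at year 4: TV = D_4×(1+g_2)/(r−g_2) = 7276.78005/0.077 = 94503.63706
P_0 = D_1/(1+r)^1 + D_2/(1+r)^2 + D_3/(1+r)^3 + D_4/(1+r)^4 + TV/(1+r)^4
    = 5063.41841 + 5017.26145 + 4971.52525 + 4926.20597 + 65256.23492 = 85234.64601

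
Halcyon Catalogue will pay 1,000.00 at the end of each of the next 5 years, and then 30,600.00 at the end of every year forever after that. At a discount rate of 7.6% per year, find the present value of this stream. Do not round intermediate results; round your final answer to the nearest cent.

283190.85

PV of 5-year annuity: 1,000.00 × [1 − (1+0.076)^−5] / 0.076 = 4035.15991
Perpetuity value at year 5: 30,600.00 / 0.076 = 402631.57895
PV of perpetuity: 402631.57895 / (1+0.076)^5 = 279155.68556
Total PV = 4035.15991 + 279155.68556 = 283190.84548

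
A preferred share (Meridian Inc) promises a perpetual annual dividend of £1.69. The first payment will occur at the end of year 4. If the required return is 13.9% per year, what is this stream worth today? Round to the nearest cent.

£8.23

Value at end of year 3: C / r = £1.69 / 0.139 = £12.1583
Discount to today: PV = £12.1583 / (1 + 0.139)^3 = £12.1583 / 1.477649 = £8.23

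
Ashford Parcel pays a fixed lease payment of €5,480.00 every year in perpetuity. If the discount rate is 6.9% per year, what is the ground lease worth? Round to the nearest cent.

€79420.29

Level perpetuity: PV = C / r = €5,480.00 / 0.069 = €79,420.29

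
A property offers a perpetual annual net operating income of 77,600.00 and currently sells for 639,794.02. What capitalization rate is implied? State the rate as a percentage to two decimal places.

12.13%

P = C/r ⇒ r = C/P = 77,600.00/639,794.02 = 0.121289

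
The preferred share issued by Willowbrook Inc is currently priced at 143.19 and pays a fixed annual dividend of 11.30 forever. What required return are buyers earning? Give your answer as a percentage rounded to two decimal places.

P = C/r ⇒ r = C/P = 11.30/143.19 = 0.078916

7.89%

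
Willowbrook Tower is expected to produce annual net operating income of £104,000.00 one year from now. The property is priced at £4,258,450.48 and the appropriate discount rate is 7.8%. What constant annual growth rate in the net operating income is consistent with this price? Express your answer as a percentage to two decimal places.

P = D₁/(r−g) ⇒ g = r − D₁/P = 0.078 − £104,000.00/£4,258,450.48 = 0.053578

5.36%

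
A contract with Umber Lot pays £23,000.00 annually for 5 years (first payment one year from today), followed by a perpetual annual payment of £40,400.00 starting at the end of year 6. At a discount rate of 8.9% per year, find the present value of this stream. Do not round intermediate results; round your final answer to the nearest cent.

PV of 5-year annuity: £23,000.00 × [1 − (1+0.089)^−5] / 0.089 = 89694.58698
Perpetuity value at year 5: £40,400.00 / 0.089 = 453932.58427
PV of perpetuity: 453932.58427 / (1+0.089)^5 = 296382.09236
Total PV = 89694.58698 + 296382.09236 = 386076.67934

£386076.68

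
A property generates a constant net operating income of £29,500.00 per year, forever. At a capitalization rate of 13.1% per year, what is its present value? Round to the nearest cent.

Level perpetuity: PV = C / r = £29,500.00 / 0.131 = £225,190.84

£225190.84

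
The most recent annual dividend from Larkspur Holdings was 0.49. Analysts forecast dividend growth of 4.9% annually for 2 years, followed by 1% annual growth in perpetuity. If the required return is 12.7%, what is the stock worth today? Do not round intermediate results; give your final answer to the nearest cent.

D_1 = 0.51401
D_2 = 0.53920
Terminal value at year 2: TV = D_2×(1+g_2)/(r−g_2) = 0.54459/0.117 = 4.65460
P_0 = D_1/(1+r)^1 + D_2/(1+r)^2 + TV/(1+r)^2
    = 0.45609 + 0.42452 + 3.66467 = 4.54528

4.55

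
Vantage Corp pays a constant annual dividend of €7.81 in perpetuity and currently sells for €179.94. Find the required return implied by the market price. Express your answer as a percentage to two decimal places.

4.34%

P = C/r ⇒ r = C/P = €7.81/€179.94 = 0.043403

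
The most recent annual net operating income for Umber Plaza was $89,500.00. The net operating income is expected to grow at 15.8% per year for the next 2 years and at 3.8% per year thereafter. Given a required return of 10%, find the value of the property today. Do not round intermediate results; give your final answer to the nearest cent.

$1853988.56

D_1 = 103641.00000
D_2 = 120016.27800
Terminal value at year 2: TV = D_2×(1+g_2)/(r−g_2) = 124576.89656/0.062 = 2009304.78329
P_0 = D_1/(1+r)^1 + D_2/(1+r)^2 + TV/(1+r)^2
    = 94219.09091 + 99187.00661 + 1660582.46553 = 1853988.56305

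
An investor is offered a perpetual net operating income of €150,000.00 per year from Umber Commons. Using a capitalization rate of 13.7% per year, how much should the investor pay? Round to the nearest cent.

Level perpetuity: PV = C / r = €150,000.00 / 0.137 = €1,094,890.51

€1094890.51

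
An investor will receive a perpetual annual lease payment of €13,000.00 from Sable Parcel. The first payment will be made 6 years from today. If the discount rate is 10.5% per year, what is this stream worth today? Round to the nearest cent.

Value at end of year 5: C / r = €13,000.00 / 0.105 = €123,809.5238
Discount to today: PV = €123,809.5238 / (1 + 0.105)^5 = €123,809.5238 / 1.647447 = €75,152.37

€75152.37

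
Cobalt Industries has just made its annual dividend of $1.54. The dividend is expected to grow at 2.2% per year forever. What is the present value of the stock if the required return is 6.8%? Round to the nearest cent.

D₁ = D₀ × (1 + g) = $1.54 × 1.022 = $1.5739
Growing perpetuity: P = D₁ / (r − g) = $1.5739 / (0.068 − 0.022) = $34.21

$34.21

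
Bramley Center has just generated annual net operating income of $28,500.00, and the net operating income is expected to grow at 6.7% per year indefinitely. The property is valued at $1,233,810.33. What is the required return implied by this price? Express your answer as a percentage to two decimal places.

9.16%

D₁ = $28,500.00 × 1.067 = $30,409.5000
P = D₁/(r − g) ⇒ r = D₁/P + g = $30,409.5000/$1,233,810.33 + 0.067 = 0.024647 + 0.067 = 0.091647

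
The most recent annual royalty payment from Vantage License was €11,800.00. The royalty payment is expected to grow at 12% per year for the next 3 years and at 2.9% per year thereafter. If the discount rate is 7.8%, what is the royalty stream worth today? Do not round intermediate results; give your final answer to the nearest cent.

€316137.53

D_1 = 13216.00000
D_2 = 14801.92000
D_3 = 16578.15040
Terminal value at year 3: TV = D_3×(1+g_2)/(r−g_2) = 17058.91676/0.049 = 348141.15840
P_0 = D_1/(1+r)^1 + D_2/(1+r)^2 + D_3/(1+r)^3 + TV/(1+r)^3
    = 12259.74026 + 12737.39248 + 13233.65452 + 277906.74497 = 316137.53223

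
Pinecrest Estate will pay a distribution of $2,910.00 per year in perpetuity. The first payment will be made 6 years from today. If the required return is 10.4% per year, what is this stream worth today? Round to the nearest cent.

Value at end of year 5: C / r = $2,910.00 / 0.104 = $27,980.7692
Discount to today: PV = $27,980.7692 / (1 + 0.104)^5 = $27,980.7692 / 1.640006 = $17,061.38

$17061.38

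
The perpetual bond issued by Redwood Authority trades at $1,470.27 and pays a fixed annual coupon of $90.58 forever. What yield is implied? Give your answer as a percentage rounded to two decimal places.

P = C/r ⇒ r = C/P = $90.58/$1,470.27 = 0.061608

6.16%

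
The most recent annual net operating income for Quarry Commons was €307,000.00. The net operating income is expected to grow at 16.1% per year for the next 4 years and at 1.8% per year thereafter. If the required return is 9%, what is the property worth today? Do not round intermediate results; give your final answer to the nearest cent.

D_1 = 356427.00000
D_2 = 413811.74700
D_3 = 480435.43827
D_4 = 557785.54383
Terminal value at year 4: TV = D_4×(1+g_2)/(r−g_2) = 567825.68362/0.072 = 7886467.82801
P_0 = D_1/(1+r)^1 + D_2/(1+r)^2 + D_3/(1+r)^3 + D_4/(1+r)^4 + TV/(1+r)^4
    = 326997.24771 + 348297.06843 + 370984.30867 + 395149.34162 + 5586972.63562 = 7028400.60203

€7028400.60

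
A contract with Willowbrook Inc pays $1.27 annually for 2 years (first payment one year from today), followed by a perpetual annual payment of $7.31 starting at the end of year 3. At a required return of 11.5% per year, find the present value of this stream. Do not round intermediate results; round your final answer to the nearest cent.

PV of 2-year annuity: $1.27 × [1 − (1+0.115)^−2] / 0.115 = 2.16055
Perpetuity value at year 2: $7.31 / 0.115 = 63.56522
PV of perpetuity: 63.56522 / (1+0.115)^2 = 51.12929
Total PV = 2.16055 + 51.12929 = 53.28984

$53.29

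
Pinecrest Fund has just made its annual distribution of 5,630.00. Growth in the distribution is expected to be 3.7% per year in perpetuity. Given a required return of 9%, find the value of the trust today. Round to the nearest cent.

D₁ = D₀ × (1 + g) = 5,630.00 × 1.037 = 5,838.3100
Growing perpetuity: P = D₁ / (r − g) = 5,838.3100 / (0.09 − 0.037) = 110,156.79

110156.79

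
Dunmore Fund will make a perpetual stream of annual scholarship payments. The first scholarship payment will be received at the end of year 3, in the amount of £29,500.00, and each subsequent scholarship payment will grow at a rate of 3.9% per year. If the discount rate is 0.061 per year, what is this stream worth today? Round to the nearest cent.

£1191155.79

Value at end of year 2: C₁ / (r − g) = £29,500.00 / (0.061 − 0.039) = £1,340,909.0909
Discount to today: PV = £1,340,909.0909 / (1 + 0.061)^2 = £1,340,909.0909 / 1.125721 = £1,191,155.79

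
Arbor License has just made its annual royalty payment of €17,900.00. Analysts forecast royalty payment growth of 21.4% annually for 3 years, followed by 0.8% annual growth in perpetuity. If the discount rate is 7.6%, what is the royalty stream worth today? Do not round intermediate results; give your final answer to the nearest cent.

D_1 = 21730.60000
D_2 = 26380.94840
D_3 = 32026.47136
Terminal value at year 3: TV = D_3×(1+g_2)/(r−g_2) = 32282.68313/0.068 = 474745.34012
P_0 = D_1/(1+r)^1 + D_2/(1+r)^2 + D_3/(1+r)^3 + TV/(1+r)^3
    = 20195.72491 + 22785.88293 + 25708.23595 + 381086.79173 = 449776.63552

€449776.64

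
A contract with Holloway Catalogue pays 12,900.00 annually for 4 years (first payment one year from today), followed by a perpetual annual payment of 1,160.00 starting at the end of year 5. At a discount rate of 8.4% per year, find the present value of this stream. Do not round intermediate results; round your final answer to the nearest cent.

PV of 4-year annuity: 12,900.00 × [1 − (1+0.084)^−4] / 0.084 = 42348.76397
Perpetuity value at year 4: 1,160.00 / 0.084 = 13809.52381
PV of perpetuity: 13809.52381 / (1+0.084)^4 = 10001.41790
Total PV = 42348.76397 + 10001.41790 = 52350.18187

52350.18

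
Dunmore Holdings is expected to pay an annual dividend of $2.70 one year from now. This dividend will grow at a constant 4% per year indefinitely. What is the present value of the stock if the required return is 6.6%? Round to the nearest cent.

Growing perpetuity: P = D₁ / (r − g) = $2.7000 / (0.066 − 0.04) = $103.85

$103.85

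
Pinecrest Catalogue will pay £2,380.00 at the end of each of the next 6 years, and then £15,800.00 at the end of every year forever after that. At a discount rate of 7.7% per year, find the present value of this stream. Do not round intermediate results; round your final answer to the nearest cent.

PV of 6-year annuity: £2,380.00 × [1 − (1+0.077)^−6] / 0.077 = 11103.30811
Perpetuity value at year 6: £15,800.00 / 0.077 = 205194.80519
PV of perpetuity: 205194.80519 / (1+0.077)^6 = 131483.76818
Total PV = 11103.30811 + 131483.76818 = 142587.07629

£142587.08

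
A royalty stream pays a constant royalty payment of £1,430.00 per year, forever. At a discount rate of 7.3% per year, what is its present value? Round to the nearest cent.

£19589.04

Level perpetuity: PV = C / r = £1,430.00 / 0.073 = £19,589.04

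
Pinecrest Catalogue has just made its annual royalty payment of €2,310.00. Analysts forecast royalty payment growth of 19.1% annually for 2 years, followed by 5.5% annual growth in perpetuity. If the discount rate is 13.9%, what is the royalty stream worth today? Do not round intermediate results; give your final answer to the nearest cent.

€36663.25

D_1 = 2751.21000
D_2 = 3276.69111
Terminal value at year 2: TV = D_2×(1+g_2)/(r−g_2) = 3456.90912/0.084 = 41153.68001
P_0 = D_1/(1+r)^1 + D_2/(1+r)^2 + TV/(1+r)^2
    = 2415.46093 + 2525.73658 + 31722.04875 = 36663.24627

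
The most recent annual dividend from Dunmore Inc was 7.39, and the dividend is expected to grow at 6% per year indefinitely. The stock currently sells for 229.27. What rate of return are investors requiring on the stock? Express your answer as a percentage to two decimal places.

D₁ = 7.39 × 1.06 = 7.8334
P = D₁/(r − g) ⇒ r = D₁/P + g = 7.8334/229.27 + 0.06 = 0.034167 + 0.06 = 0.094167

9.42%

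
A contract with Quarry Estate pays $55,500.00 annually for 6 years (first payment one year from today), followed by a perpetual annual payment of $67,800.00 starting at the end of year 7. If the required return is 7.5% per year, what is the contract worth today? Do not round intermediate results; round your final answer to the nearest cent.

$846265.69

PV of 6-year annuity: $55,500.00 × [1 − (1+0.075)^−6] / 0.075 = 260508.47634
Perpetuity value at year 6: $67,800.00 / 0.075 = 904000.00000
PV of perpetuity: 904000.00000 / (1+0.075)^6 = 585757.21269
Total PV = 260508.47634 + 585757.21269 = 846265.68903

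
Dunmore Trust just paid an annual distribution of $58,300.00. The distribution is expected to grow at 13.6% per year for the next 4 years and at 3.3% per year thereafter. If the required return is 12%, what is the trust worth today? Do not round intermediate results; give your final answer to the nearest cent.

D_1 = 66228.80000
D_2 = 75235.91680
D_3 = 85468.00148
D_4 = 97091.64969
Terminal value at year 4: TV = D_4×(1+g_2)/(r−g_2) = 100295.67413/0.087 = 1152823.84053
P_0 = D_1/(1+r)^1 + D_2/(1+r)^2 + D_3/(1+r)^3 + D_4/(1+r)^4 + TV/(1+r)^4
    = 59132.85714 + 59977.61224 + 60834.43528 + 61703.49864 + 732640.39187 = 974288.79518

$974288.80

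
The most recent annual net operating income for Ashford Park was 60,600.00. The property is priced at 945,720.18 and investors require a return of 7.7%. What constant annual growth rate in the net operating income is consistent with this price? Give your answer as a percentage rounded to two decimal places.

1.21%

P = D₀(1+g)/(r−g) ⇒ P(r−g) = D₀(1+g) ⇒ g(P+D₀) = P·r − D₀
g = (P·r − D₀)/(P + D₀) = (945,720.18×0.077 − 60,600.00) / (945,720.18 + 60,600.00) = 0.012144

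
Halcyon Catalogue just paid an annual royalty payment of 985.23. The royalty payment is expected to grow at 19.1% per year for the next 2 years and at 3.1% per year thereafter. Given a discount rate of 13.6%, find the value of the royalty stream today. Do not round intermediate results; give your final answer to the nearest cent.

D_1 = 1173.40893
D_2 = 1397.53004
Terminal value at year 2: TV = D_2×(1+g_2)/(r−g_2) = 1440.85347/0.105 = 13722.41397
P_0 = D_1/(1+r)^1 + D_2/(1+r)^2 + TV/(1+r)^2
    = 1032.93040 + 1082.94023 + 10633.44169 = 12749.31232

12749.31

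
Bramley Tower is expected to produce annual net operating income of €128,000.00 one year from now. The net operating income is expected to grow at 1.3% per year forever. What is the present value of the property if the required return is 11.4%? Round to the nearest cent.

€1267326.73

Growing perpetuity: P = D₁ / (r − g) = €128,000.0000 / (0.114 − 0.013) = €1,267,326.73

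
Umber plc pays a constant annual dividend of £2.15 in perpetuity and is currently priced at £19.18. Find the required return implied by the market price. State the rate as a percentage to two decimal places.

P = C/r ⇒ r = C/P = £2.15/£19.18 = 0.112096

11.21%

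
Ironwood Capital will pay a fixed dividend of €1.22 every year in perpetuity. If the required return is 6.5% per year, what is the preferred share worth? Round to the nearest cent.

Level perpetuity: PV = C / r = €1.22 / 0.065 = €18.77

€18.77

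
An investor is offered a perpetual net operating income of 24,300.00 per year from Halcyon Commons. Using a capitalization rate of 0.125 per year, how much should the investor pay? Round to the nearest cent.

Level perpetuity: PV = C / r = 24,300.00 / 0.125 = 194,400.00

194400.00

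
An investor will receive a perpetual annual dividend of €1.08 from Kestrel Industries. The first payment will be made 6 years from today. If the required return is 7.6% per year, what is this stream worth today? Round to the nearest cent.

€9.85

Value at end of year 5: C / r = €1.08 / 0.076 = €14.2105
Discount to today: PV = €14.2105 / (1 + 0.076)^5 = €14.2105 / 1.442319 = €9.85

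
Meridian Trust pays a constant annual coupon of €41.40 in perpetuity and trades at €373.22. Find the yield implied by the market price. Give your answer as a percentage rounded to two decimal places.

11.09%

P = C/r ⇒ r = C/P = €41.40/€373.22 = 0.110927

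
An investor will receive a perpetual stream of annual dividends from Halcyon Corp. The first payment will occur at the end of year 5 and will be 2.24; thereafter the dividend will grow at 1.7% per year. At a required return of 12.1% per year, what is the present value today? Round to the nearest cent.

13.64

Value at end of year 4: C₁ / (r − g) = 2.24 / (0.121 − 0.017) = 21.5385
Discount to today: PV = 21.5385 / (1 + 0.121)^4 = 21.5385 / 1.579147 = 13.64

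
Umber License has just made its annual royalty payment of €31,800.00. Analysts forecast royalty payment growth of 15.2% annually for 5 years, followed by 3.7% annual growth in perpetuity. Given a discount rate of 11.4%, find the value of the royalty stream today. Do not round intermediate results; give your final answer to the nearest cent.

€682497.84

D_1 = 36633.60000
D_2 = 42201.90720
D_3 = 48616.59709
D_4 = 56006.31985
D_5 = 64519.28047
Terminal value at year 5: TV = D_5×(1+g_2)/(r−g_2) = 66906.49385/0.077 = 868915.50452
P_0 = D_1/(1+r)^1 + D_2/(1+r)^2 + D_3/(1+r)^3 + D_4/(1+r)^4 + D_5/(1+r)^5 + TV/(1+r)^5
    = 32884.73968 + 34006.48125 + 35166.48689 + 36366.06185 + 37606.55588 + 506467.51227 = 682497.83780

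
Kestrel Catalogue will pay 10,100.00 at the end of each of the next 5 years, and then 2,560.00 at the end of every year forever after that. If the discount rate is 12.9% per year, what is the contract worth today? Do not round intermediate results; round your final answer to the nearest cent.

PV of 5-year annuity: 10,100.00 × [1 − (1+0.129)^−5] / 0.129 = 35610.88396
Perpetuity value at year 5: 2,560.00 / 0.129 = 19844.96124
PV of perpetuity: 19844.96124 / (1+0.129)^5 = 10818.83620
Total PV = 35610.88396 + 10818.83620 = 46429.72016

46429.72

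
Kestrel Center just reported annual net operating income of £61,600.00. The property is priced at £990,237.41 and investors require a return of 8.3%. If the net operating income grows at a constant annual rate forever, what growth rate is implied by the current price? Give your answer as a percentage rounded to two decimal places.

P = D₀(1+g)/(r−g) ⇒ P(r−g) = D₀(1+g) ⇒ g(P+D₀) = P·r − D₀
g = (P·r − D₀)/(P + D₀) = (£990,237.41×0.083 − £61,600.00) / (£990,237.41 + £61,600.00) = 0.019575

1.96%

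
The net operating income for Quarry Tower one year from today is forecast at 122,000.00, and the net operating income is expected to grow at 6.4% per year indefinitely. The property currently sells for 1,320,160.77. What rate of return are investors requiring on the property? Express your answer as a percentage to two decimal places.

15.64%

P = D₁/(r − g) ⇒ r = D₁/P + g = 122,000.0000/1,320,160.77 + 0.064 = 0.092413 + 0.064 = 0.156413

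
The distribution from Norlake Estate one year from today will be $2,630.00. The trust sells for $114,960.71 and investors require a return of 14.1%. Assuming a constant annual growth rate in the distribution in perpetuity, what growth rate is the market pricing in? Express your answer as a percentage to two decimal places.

11.81%

P = D₁/(r−g) ⇒ g = r − D₁/P = 0.141 − $2,630.00/$114,960.71 = 0.118123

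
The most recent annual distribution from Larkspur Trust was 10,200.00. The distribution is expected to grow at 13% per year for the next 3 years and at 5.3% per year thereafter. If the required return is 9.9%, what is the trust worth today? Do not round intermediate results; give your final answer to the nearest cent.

D_1 = 11526.00000
D_2 = 13024.38000
D_3 = 14717.54940
Terminal value at year 3: TV = D_3×(1+g_2)/(r−g_2) = 15497.57952/0.046 = 336903.90257
P_0 = D_1/(1+r)^1 + D_2/(1+r)^2 + D_3/(1+r)^3 + TV/(1+r)^3
    = 10487.71611 + 10783.54795 + 11087.72446 + 253812.47523 = 286171.46375

286171.46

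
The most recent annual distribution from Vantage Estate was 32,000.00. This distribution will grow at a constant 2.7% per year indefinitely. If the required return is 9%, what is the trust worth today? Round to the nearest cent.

521650.79

D₁ = D₀ × (1 + g) = 32,000.00 × 1.027 = 32,864.0000
Growing perpetuity: P = D₁ / (r − g) = 32,864.0000 / (0.09 − 0.027) = 521,650.79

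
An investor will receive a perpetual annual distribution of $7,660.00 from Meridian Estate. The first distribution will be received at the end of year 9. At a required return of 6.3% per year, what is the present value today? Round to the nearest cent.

$74579.95

Value at end of year 8: C / r = $7,660.00 / 0.063 = $121,587.3016
Discount to today: PV = $121,587.3016 / (1 + 0.063)^8 = $121,587.3016 / 1.630295 = $74,579.95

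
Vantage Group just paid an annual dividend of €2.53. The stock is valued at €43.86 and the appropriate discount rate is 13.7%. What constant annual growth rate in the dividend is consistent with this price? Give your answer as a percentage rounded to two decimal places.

7.50%

P = D₀(1+g)/(r−g) ⇒ P(r−g) = D₀(1+g) ⇒ g(P+D₀) = P·r − D₀
g = (P·r − D₀)/(P + D₀) = (€43.86×0.137 − €2.53) / (€43.86 + €2.53) = 0.074991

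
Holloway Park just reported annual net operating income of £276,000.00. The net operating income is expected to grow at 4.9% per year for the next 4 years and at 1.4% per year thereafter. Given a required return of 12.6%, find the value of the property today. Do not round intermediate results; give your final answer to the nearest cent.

D_1 = 289524.00000
D_2 = 303710.67600
D_3 = 318592.49912
D_4 = 334203.53158
Terminal value at year 4: TV = D_4×(1+g_2)/(r−g_2) = 338882.38102/0.112 = 3025735.54485
P_0 = D_1/(1+r)^1 + D_2/(1+r)^2 + D_3/(1+r)^3 + D_4/(1+r)^4 + TV/(1+r)^4
    = 257126.11012 + 239542.88590 + 223162.06688 + 207901.42820 + 1882250.43034 = 2809982.92144

£2809982.92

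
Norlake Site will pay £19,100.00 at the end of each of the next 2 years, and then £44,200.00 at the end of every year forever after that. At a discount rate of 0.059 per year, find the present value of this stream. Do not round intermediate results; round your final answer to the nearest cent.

PV of 2-year annuity: £19,100.00 × [1 − (1+0.059)^−2] / 0.059 = 35066.93381
Perpetuity value at year 2: £44,200.00 / 0.059 = 749152.54237
PV of perpetuity: 749152.54237 / (1+0.059)^2 = 668002.88402
Total PV = 35066.93381 + 668002.88402 = 703069.81783

£703069.82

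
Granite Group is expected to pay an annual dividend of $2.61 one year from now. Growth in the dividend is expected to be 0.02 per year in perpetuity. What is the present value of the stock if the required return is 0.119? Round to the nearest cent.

Growing perpetuity: P = D₁ / (r − g) = $2.6100 / (0.119 − 0.02) = $26.36

$26.36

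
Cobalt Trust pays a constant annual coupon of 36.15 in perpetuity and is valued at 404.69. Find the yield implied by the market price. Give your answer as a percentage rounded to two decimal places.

P = C/r ⇒ r = C/P = 36.15/404.69 = 0.089328

8.93%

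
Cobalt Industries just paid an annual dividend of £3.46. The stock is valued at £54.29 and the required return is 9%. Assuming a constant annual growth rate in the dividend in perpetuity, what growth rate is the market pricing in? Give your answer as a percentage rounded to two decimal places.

2.47%

P = D₀(1+g)/(r−g) ⇒ P(r−g) = D₀(1+g) ⇒ g(P+D₀) = P·r − D₀
g = (P·r − D₀)/(P + D₀) = (£54.29×0.09 − £3.46) / (£54.29 + £3.46) = 0.024694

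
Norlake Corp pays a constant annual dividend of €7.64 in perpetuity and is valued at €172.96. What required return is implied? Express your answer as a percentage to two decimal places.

P = C/r ⇒ r = C/P = €7.64/€172.96 = 0.044172

4.42%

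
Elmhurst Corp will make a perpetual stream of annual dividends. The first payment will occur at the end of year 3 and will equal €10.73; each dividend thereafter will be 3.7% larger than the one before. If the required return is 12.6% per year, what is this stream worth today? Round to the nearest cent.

Value at end of year 2: C₁ / (r − g) = €10.73 / (0.126 − 0.037) = €120.5618
Discount to today: PV = €120.5618 / (1 + 0.126)^2 = €120.5618 / 1.267876 = €95.09

€95.09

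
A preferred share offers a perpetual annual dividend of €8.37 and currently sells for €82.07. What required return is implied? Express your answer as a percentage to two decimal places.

P = C/r ⇒ r = C/P = €8.37/€82.07 = 0.101986

10.20%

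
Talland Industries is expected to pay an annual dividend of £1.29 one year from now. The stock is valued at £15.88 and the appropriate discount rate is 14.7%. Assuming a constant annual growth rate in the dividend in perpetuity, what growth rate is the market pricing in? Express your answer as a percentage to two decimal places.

6.58%

P = D₁/(r−g) ⇒ g = r − D₁/P = 0.147 − £1.29/£15.88 = 0.065766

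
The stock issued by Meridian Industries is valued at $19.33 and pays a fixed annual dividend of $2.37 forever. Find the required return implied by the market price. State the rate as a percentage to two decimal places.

P = C/r ⇒ r = C/P = $2.37/$19.33 = 0.122607

12.26%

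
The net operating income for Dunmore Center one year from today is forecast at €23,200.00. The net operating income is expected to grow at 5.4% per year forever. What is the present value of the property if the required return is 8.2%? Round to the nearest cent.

€828571.43

Growing perpetuity: P = D₁ / (r − g) = €23,200.0000 / (0.082 − 0.054) = €828,571.43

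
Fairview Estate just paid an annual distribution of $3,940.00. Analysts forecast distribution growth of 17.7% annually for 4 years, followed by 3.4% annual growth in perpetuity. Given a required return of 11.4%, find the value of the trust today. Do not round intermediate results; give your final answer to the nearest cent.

D_1 = 4637.38000
D_2 = 5458.19626
D_3 = 6424.29700
D_4 = 7561.39757
Terminal value at year 4: TV = D_4×(1+g_2)/(r−g_2) = 7818.48508/0.08 = 97731.06355
P_0 = D_1/(1+r)^1 + D_2/(1+r)^2 + D_3/(1+r)^3 + D_4/(1+r)^4 + TV/(1+r)^4
    = 4162.81867 + 4398.23840 + 4646.97181 + 4909.77183 + 63458.80091 = 81576.60162

$81576.60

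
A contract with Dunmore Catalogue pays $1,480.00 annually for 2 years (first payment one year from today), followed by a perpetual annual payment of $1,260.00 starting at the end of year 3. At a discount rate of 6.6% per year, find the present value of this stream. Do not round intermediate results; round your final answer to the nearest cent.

$19490.89

PV of 2-year annuity: $1,480.00 × [1 − (1+0.066)^−2] / 0.066 = 2690.77648
Perpetuity value at year 2: $1,260.00 / 0.066 = 19090.90909
PV of perpetuity: 19090.90909 / (1+0.066)^2 = 16800.11290
Total PV = 2690.77648 + 16800.11290 = 19490.88938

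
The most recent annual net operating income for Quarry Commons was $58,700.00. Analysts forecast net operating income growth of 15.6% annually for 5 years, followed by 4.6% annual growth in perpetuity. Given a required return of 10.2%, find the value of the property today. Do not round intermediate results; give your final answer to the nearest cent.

D_1 = 67857.20000
D_2 = 78442.92320
D_3 = 90680.01922
D_4 = 104826.10222
D_5 = 121178.97416
Terminal value at year 5: TV = D_5×(1+g_2)/(r−g_2) = 126753.20697/0.056 = 2263450.12455
P_0 = D_1/(1+r)^1 + D_2/(1+r)^2 + D_3/(1+r)^3 + D_4/(1+r)^4 + D_5/(1+r)^5 + TV/(1+r)^5
    = 61576.40653 + 64593.76221 + 67758.97379 + 71079.28648 + 74562.30051 + 1392717.25602 = 1732287.98554

$1732287.99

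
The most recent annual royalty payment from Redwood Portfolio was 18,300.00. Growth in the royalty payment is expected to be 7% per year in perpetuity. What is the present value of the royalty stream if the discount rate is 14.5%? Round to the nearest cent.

D₁ = D₀ × (1 + g) = 18,300.00 × 1.07 = 19,581.0000
Growing perpetuity: P = D₁ / (r − g) = 19,581.0000 / (0.145 − 0.07) = 261,080.00

261080.00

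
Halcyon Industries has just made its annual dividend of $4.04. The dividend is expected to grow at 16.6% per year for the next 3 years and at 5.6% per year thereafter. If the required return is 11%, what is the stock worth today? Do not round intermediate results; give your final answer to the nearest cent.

$104.96

D_1 = 4.71064
D_2 = 5.49261
D_3 = 6.40438
Terminal value at year 3: TV = D_3×(1+g_2)/(r−g_2) = 6.76302/0.054 = 125.24119
P_0 = D_1/(1+r)^1 + D_2/(1+r)^2 + D_3/(1+r)^3 + TV/(1+r)^3
    = 4.24382 + 4.45792 + 4.68283 + 91.57528 = 104.95985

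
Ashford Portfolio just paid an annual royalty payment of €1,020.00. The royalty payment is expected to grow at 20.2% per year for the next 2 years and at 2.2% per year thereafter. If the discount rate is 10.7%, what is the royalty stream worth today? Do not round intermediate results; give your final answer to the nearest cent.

D_1 = 1226.04000
D_2 = 1473.70008
Terminal value at year 2: TV = D_2×(1+g_2)/(r−g_2) = 1506.12148/0.085 = 17719.07626
P_0 = D_1/(1+r)^1 + D_2/(1+r)^2 + TV/(1+r)^2
    = 1107.53388 + 1202.57969 + 14459.25229 = 16769.36585

€16769.37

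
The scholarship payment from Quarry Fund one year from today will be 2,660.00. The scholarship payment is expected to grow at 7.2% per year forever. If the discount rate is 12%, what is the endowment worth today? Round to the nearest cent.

55416.67

Growing perpetuity: P = D₁ / (r − g) = 2,660.0000 / (0.12 − 0.072) = 55,416.67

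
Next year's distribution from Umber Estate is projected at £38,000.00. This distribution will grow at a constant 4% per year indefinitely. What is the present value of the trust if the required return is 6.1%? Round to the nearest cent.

£1809523.81

Growing perpetuity: P = D₁ / (r − g) = £38,000.0000 / (0.061 − 0.04) = £1,809,523.81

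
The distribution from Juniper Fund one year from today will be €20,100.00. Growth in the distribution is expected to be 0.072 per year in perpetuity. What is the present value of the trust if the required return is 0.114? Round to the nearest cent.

Growing perpetuity: P = D₁ / (r − g) = €20,100.0000 / (0.114 − 0.072) = €478,571.43

€478571.43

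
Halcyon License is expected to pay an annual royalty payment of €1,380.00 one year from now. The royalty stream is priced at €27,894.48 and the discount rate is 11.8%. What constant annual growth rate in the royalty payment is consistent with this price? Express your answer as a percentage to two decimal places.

P = D₁/(r−g) ⇒ g = r − D₁/P = 0.118 − €1,380.00/€27,894.48 = 0.068528

6.85%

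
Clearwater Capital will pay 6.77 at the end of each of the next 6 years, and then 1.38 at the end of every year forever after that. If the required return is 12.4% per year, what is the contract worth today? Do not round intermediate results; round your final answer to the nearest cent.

33.04

PV of 6-year annuity: 6.77 × [1 − (1+0.124)^−6] / 0.124 = 27.52173
Perpetuity value at year 6: 1.38 / 0.124 = 11.12903
PV of perpetuity: 11.12903 / (1+0.124)^6 = 5.51899
Total PV = 27.52173 + 5.51899 = 33.04072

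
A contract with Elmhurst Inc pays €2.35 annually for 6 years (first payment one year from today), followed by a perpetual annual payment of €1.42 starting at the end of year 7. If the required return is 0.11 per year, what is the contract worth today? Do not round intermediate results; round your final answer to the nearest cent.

€16.84

PV of 6-year annuity: €2.35 × [1 − (1+0.11)^−6] / 0.11 = 9.94176
Perpetuity value at year 6: €1.42 / 0.11 = 12.90909
PV of perpetuity: 12.90909 / (1+0.11)^6 = 6.90173
Total PV = 9.94176 + 6.90173 = 16.84349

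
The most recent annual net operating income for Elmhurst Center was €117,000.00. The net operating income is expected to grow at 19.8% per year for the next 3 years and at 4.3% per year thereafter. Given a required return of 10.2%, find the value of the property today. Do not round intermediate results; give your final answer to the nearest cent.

D_1 = 140166.00000
D_2 = 167918.86800
D_3 = 201166.80386
Terminal value at year 3: TV = D_3×(1+g_2)/(r−g_2) = 209816.97643/0.059 = 3556219.93949
P_0 = D_1/(1+r)^1 + D_2/(1+r)^2 + D_3/(1+r)^3 + TV/(1+r)^3
    = 127192.37750 + 138272.65720 + 150318.18814 + 2657319.83442 = 3073103.05726

€3073103.06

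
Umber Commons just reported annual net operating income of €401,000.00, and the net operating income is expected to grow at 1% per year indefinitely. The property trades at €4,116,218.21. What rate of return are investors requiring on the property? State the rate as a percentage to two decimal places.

10.84%

D₁ = €401,000.00 × 1.01 = €405,010.0000
P = D₁/(r − g) ⇒ r = D₁/P + g = €405,010.0000/€4,116,218.21 + 0.01 = 0.098394 + 0.01 = 0.108394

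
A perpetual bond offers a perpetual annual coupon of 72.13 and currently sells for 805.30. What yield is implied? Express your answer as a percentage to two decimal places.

P = C/r ⇒ r = C/P = 72.13/805.30 = 0.089569

8.96%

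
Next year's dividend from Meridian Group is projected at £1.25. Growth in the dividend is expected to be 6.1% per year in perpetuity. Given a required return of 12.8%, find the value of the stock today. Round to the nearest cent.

£18.66

Growing perpetuity: P = D₁ / (r − g) = £1.2500 / (0.128 − 0.061) = £18.66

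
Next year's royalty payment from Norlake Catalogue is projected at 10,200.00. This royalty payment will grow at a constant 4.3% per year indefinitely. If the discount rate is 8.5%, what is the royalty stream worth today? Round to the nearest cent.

242857.14

Growing perpetuity: P = D₁ / (r − g) = 10,200.0000 / (0.085 − 0.043) = 242,857.14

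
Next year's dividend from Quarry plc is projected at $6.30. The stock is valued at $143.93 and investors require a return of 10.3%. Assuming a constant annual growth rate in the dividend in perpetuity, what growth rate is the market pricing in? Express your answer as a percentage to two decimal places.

P = D₁/(r−g) ⇒ g = r − D₁/P = 0.103 − $6.30/$143.93 = 0.059229

5.92%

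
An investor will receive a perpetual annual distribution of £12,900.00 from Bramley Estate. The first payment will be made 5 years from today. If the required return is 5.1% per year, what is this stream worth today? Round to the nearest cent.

£207304.47

Value at end of year 4: C / r = £12,900.00 / 0.051 = £252,941.1765
Discount to today: PV = £252,941.1765 / (1 + 0.051)^4 = £252,941.1765 / 1.220143 = £207,304.47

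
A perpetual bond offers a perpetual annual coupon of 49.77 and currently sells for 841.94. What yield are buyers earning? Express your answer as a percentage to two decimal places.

5.91%

P = C/r ⇒ r = C/P = 49.77/841.94 = 0.059113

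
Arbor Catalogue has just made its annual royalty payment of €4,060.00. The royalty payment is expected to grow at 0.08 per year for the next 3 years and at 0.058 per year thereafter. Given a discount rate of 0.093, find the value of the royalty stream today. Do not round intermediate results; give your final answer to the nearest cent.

€130293.30

D_1 = 4384.80000
D_2 = 4735.58400
D_3 = 5114.43072
Terminal value at year 3: TV = D_3×(1+g_2)/(r−g_2) = 5411.06770/0.035 = 154601.93434
P_0 = D_1/(1+r)^1 + D_2/(1+r)^2 + D_3/(1+r)^3 + TV/(1+r)^3
    = 4011.71089 + 3963.99612 + 3916.84886 + 118400.74568 = 130293.30155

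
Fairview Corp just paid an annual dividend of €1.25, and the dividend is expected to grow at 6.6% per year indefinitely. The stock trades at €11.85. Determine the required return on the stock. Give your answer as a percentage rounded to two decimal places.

D₁ = €1.25 × 1.066 = €1.3325
P = D₁/(r − g) ⇒ r = D₁/P + g = €1.3325/€11.85 + 0.066 = 0.112447 + 0.066 = 0.178447

17.84%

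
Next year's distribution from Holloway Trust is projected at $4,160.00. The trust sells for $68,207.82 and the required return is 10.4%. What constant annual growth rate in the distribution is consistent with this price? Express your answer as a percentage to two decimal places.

P = D₁/(r−g) ⇒ g = r − D₁/P = 0.104 − $4,160.00/$68,207.82 = 0.043010

4.30%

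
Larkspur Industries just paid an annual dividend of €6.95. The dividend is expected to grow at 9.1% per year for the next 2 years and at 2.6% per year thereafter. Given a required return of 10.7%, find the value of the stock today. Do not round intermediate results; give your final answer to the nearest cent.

€99.11

D_1 = 7.58245
D_2 = 8.27245
Terminal value at year 2: TV = D_2×(1+g_2)/(r−g_2) = 8.48754/0.081 = 104.78440
P_0 = D_1/(1+r)^1 + D_2/(1+r)^2 + TV/(1+r)^2
    = 6.84955 + 6.75055 + 85.50695 = 99.10704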